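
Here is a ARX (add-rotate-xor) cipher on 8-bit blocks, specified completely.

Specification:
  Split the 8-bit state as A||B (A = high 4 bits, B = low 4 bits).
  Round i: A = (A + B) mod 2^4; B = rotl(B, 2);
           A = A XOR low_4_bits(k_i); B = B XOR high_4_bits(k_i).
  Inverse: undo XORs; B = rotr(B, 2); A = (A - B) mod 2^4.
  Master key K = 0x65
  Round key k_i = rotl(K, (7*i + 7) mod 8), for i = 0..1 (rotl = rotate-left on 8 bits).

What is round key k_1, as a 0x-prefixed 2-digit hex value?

K = 0x65
k_0 = rotl(K, (7*0+7) mod 8) = rotl(K, 7) = 0xB2
k_1 = rotl(K, (7*1+7) mod 8) = rotl(K, 6) = 0x59

0x59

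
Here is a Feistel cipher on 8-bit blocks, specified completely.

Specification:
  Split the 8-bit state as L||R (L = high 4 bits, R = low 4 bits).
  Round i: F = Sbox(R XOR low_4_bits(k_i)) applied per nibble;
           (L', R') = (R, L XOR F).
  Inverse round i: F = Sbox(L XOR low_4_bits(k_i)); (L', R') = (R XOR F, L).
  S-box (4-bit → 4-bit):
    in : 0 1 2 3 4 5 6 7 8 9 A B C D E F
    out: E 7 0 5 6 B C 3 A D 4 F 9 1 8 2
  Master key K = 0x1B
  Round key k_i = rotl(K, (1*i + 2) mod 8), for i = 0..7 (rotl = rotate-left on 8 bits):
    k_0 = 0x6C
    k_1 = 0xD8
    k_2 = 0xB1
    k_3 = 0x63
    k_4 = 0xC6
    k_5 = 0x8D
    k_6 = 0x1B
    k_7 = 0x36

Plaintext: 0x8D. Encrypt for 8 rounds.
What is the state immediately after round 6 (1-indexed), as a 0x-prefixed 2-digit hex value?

s_0 = plaintext = 0x8D
s_1 = Round(s_0, k_0) = 0xDF
s_2 = Round(s_1, k_1) = 0xFE
s_3 = Round(s_2, k_2) = 0xED
s_4 = Round(s_3, k_3) = 0xD6
s_5 = Round(s_4, k_4) = 0x63
s_6 = Round(s_5, k_5) = 0x3E
s_7 = Round(s_6, k_6) = 0xE8
s_8 = Round(s_7, k_7) = 0x86

0x3E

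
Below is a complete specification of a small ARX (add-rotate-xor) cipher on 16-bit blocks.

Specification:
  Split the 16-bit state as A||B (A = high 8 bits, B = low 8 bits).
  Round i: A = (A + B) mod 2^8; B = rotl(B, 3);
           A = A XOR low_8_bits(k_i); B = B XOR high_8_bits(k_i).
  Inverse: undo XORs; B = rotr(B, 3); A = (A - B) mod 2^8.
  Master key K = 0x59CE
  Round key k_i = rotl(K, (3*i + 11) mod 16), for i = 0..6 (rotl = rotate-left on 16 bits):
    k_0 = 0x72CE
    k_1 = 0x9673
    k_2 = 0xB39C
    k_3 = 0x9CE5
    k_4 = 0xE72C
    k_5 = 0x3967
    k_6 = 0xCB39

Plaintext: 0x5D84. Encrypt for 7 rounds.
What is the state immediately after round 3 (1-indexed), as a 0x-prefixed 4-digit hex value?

0x8692

s_0 = plaintext = 0x5D84
s_1 = Round(s_0, k_0) = 0x2F56
s_2 = Round(s_1, k_1) = 0xF624
s_3 = Round(s_2, k_2) = 0x8692
s_4 = Round(s_3, k_3) = 0xFD08
s_5 = Round(s_4, k_4) = 0x29A7
s_6 = Round(s_5, k_5) = 0xB704
s_7 = Round(s_6, k_6) = 0x82EB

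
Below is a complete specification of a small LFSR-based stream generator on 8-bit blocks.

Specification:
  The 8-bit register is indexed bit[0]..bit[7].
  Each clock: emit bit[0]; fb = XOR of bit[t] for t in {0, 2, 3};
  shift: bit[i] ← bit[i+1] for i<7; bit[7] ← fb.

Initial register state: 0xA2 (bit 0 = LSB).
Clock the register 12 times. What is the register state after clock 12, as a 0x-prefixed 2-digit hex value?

reg_0 = 0xA2
clock 1: out=0, reg = 0x51
clock 2: out=1, reg = 0xA8
clock 3: out=0, reg = 0xD4
clock 4: out=0, reg = 0xEA
clock 5: out=0, reg = 0xF5
clock 6: out=1, reg = 0x7A
clock 7: out=0, reg = 0xBD
clock 8: out=1, reg = 0xDE
clock 9: out=0, reg = 0x6F
clock 10: out=1, reg = 0xB7
clock 11: out=1, reg = 0x5B
clock 12: out=1, reg = 0x2D

0x2D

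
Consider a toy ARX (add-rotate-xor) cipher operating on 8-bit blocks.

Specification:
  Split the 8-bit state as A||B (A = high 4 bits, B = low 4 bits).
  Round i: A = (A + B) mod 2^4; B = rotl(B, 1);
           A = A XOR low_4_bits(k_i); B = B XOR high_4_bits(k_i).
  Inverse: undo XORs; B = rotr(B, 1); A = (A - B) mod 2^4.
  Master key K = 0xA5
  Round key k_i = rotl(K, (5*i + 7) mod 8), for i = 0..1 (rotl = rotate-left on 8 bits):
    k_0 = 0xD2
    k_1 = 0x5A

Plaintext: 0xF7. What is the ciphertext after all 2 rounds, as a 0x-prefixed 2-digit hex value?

s_0 = plaintext = 0xF7
s_1 = Round(s_0, k_0) = 0x43
s_2 = Round(s_1, k_1) = 0xD3

0xD3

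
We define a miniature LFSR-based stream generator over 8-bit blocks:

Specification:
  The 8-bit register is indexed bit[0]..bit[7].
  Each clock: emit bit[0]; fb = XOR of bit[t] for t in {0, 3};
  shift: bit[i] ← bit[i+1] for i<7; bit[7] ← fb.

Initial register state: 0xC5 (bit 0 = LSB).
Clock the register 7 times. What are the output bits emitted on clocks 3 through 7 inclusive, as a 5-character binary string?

reg_0 = 0xC5
clock 1: out=1, reg = 0xE2
clock 2: out=0, reg = 0x71
clock 3: out=1, reg = 0xB8
clock 4: out=0, reg = 0xDC
clock 5: out=0, reg = 0xEE
clock 6: out=0, reg = 0xF7
clock 7: out=1, reg = 0xFB

10001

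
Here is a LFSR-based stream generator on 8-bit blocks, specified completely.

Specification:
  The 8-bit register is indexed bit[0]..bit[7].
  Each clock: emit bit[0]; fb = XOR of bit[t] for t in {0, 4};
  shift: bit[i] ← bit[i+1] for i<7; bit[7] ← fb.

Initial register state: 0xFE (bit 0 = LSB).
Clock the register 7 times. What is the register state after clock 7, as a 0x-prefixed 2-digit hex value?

reg_0 = 0xFE
clock 1: out=0, reg = 0xFF
clock 2: out=1, reg = 0x7F
clock 3: out=1, reg = 0x3F
clock 4: out=1, reg = 0x1F
clock 5: out=1, reg = 0x0F
clock 6: out=1, reg = 0x87
clock 7: out=1, reg = 0xC3

0xC3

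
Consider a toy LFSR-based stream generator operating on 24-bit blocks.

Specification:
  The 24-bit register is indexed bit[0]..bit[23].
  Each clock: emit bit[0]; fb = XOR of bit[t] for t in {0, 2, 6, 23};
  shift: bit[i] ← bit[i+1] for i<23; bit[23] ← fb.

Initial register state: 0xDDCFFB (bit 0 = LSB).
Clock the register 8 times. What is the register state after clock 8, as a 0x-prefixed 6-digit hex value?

reg_0 = 0xDDCFFB
clock 1: out=1, reg = 0xEEE7FD
clock 2: out=1, reg = 0x7773FE
clock 3: out=0, reg = 0x3BB9FF
clock 4: out=1, reg = 0x9DDCFF
clock 5: out=1, reg = 0x4EEE7F
clock 6: out=1, reg = 0xA7773F
clock 7: out=1, reg = 0xD3BB9F
clock 8: out=1, reg = 0xE9DDCF

0xE9DDCF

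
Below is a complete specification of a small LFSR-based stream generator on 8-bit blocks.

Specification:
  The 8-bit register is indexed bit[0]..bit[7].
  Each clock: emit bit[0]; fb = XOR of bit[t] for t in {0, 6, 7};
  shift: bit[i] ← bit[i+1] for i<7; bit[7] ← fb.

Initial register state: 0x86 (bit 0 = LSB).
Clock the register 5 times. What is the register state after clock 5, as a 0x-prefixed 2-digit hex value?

reg_0 = 0x86
clock 1: out=0, reg = 0xC3
clock 2: out=1, reg = 0xE1
clock 3: out=1, reg = 0xF0
clock 4: out=0, reg = 0x78
clock 5: out=0, reg = 0xBC

0xBC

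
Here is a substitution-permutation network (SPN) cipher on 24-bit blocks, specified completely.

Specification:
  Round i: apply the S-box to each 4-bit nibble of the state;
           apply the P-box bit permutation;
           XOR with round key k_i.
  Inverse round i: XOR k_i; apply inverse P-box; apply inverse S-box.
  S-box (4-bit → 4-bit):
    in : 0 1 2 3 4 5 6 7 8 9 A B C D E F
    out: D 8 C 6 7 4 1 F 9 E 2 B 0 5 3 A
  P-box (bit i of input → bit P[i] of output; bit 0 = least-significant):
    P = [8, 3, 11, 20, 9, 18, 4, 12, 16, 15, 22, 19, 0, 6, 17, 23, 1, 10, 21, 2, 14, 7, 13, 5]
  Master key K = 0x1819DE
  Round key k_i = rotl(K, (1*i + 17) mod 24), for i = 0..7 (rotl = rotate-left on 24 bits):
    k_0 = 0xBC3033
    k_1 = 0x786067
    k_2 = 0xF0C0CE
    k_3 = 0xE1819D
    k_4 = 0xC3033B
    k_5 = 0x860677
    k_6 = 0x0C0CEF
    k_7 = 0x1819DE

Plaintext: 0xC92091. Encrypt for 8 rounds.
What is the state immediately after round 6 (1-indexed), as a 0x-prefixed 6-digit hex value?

s_0 = plaintext = 0xC92091
s_1 = Round(s_0, k_0) = 0x432427
s_2 = Round(s_1, k_1) = 0x8B9DFF
s_3 = Round(s_2, k_2) = 0x2794A0
s_4 = Round(s_3, k_3) = 0x162CFB
s_5 = Round(s_4, k_4) = 0x551211
s_6 = Round(s_5, k_5) = 0x7E3677
s_7 = Round(s_6, k_6) = 0x1B7315
s_8 = Round(s_7, k_7) = 0xDA85B9

0x7E3677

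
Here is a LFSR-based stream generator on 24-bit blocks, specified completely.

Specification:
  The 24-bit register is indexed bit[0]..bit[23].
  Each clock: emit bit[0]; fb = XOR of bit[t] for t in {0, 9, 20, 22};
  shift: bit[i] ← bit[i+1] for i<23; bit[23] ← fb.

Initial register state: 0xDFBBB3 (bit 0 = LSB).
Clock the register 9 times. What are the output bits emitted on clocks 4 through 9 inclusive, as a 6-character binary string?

011011

reg_0 = 0xDFBBB3
clock 1: out=1, reg = 0x6FDDD9
clock 2: out=1, reg = 0x37EEEC
clock 3: out=0, reg = 0x1BF776
clock 4: out=0, reg = 0x0DFBBB
clock 5: out=1, reg = 0x06FDDD
clock 6: out=1, reg = 0x837EEE
clock 7: out=0, reg = 0xC1BF77
clock 8: out=1, reg = 0xE0DFBB
clock 9: out=1, reg = 0xF06FDD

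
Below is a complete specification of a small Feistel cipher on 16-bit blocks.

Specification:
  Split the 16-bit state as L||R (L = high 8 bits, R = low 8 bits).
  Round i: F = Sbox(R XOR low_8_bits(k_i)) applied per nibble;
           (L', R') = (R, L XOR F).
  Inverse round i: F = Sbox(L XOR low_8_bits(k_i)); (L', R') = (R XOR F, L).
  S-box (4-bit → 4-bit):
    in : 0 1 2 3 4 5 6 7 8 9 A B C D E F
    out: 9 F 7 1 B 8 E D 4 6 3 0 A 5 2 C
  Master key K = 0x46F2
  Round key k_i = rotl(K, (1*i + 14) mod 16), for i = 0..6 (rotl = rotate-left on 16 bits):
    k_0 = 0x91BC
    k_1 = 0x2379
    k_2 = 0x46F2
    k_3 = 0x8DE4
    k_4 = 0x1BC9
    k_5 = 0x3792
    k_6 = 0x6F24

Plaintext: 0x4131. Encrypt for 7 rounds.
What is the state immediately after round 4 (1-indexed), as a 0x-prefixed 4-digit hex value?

s_0 = plaintext = 0x4131
s_1 = Round(s_0, k_0) = 0x3104
s_2 = Round(s_1, k_1) = 0x04E4
s_3 = Round(s_2, k_2) = 0xE4FA
s_4 = Round(s_3, k_3) = 0xFA16
s_5 = Round(s_4, k_4) = 0x16A6
s_6 = Round(s_5, k_5) = 0xA60D
s_7 = Round(s_6, k_6) = 0x0DD0

0xFA16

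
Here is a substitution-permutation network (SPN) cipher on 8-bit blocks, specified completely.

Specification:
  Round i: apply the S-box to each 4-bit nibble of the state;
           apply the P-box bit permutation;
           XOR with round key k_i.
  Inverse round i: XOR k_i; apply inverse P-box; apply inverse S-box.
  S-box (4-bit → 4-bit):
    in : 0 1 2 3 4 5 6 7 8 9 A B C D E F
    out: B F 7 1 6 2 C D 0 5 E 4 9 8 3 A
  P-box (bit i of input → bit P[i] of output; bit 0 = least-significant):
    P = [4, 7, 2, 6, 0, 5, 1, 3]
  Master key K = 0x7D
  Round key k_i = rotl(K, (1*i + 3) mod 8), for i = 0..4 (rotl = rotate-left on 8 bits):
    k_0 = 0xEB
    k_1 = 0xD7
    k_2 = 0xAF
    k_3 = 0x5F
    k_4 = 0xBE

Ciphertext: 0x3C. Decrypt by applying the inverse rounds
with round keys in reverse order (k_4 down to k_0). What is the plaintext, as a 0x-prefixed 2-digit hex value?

s_0 = ciphertext = 0x3C
s_1 = InvRound(s_0, k_4) = 0xB5
s_2 = InvRound(s_1, k_3) = 0xAF
s_3 = InvRound(s_2, k_2) = 0x88
s_4 = InvRound(s_3, k_1) = 0x77
s_5 = InvRound(s_4, k_0) = 0xD2

0xD2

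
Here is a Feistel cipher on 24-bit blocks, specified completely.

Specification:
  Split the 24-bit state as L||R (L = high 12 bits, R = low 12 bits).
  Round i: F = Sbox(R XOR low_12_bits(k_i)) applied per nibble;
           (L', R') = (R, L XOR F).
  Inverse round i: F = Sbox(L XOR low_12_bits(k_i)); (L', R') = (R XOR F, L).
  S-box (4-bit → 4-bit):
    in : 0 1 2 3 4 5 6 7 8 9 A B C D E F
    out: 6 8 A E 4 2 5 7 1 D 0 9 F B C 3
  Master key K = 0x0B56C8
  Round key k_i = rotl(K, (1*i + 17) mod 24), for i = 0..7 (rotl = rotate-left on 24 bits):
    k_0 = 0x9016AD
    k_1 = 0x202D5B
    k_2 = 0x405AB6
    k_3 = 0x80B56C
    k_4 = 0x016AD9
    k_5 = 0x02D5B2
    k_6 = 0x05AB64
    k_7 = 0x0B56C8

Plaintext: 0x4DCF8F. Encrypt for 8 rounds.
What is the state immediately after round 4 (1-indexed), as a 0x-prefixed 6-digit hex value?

0x1ACFD2

s_0 = plaintext = 0x4DCF8F
s_1 = Round(s_0, k_0) = 0xF8F976
s_2 = Round(s_1, k_1) = 0x976B24
s_3 = Round(s_2, k_2) = 0xB241AC
s_4 = Round(s_3, k_3) = 0x1ACFD2
s_5 = Round(s_4, k_4) = 0xFD23C5
s_6 = Round(s_5, k_5) = 0x3C5AA5
s_7 = Round(s_6, k_6) = 0xAA5B3D
s_8 = Round(s_7, k_7) = 0xB3D197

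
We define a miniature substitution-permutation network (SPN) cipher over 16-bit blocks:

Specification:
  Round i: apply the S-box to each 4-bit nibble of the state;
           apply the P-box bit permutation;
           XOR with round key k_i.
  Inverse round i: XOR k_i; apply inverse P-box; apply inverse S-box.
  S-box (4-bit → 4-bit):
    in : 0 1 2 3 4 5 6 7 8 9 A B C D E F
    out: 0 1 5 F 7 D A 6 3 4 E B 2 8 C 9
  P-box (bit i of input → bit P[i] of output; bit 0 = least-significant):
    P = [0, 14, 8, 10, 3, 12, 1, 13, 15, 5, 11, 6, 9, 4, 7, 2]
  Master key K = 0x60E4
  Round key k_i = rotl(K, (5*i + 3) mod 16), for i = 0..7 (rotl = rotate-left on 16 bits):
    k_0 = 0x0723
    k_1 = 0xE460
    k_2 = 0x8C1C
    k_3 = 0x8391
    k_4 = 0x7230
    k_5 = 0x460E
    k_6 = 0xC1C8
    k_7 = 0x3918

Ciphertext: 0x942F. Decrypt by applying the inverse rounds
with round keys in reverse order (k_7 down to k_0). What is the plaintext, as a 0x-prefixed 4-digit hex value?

s_0 = ciphertext = 0x942F
s_1 = InvRound(s_0, k_7) = 0x64E5
s_2 = InvRound(s_1, k_6) = 0xD8F5
s_3 = InvRound(s_2, k_5) = 0x434F
s_4 = InvRound(s_3, k_4) = 0x6632
s_5 = InvRound(s_4, k_3) = 0x98E3
s_6 = InvRound(s_5, k_2) = 0xA64F
s_7 = InvRound(s_6, k_1) = 0xFC28
s_8 = InvRound(s_7, k_0) = 0x1234

0x1234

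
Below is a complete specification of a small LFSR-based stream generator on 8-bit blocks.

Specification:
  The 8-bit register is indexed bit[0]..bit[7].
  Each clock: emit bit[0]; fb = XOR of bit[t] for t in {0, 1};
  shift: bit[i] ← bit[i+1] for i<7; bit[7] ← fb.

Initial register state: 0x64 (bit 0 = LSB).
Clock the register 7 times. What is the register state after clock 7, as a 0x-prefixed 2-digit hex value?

0xAC

reg_0 = 0x64
clock 1: out=0, reg = 0x32
clock 2: out=0, reg = 0x99
clock 3: out=1, reg = 0xCC
clock 4: out=0, reg = 0x66
clock 5: out=0, reg = 0xB3
clock 6: out=1, reg = 0x59
clock 7: out=1, reg = 0xAC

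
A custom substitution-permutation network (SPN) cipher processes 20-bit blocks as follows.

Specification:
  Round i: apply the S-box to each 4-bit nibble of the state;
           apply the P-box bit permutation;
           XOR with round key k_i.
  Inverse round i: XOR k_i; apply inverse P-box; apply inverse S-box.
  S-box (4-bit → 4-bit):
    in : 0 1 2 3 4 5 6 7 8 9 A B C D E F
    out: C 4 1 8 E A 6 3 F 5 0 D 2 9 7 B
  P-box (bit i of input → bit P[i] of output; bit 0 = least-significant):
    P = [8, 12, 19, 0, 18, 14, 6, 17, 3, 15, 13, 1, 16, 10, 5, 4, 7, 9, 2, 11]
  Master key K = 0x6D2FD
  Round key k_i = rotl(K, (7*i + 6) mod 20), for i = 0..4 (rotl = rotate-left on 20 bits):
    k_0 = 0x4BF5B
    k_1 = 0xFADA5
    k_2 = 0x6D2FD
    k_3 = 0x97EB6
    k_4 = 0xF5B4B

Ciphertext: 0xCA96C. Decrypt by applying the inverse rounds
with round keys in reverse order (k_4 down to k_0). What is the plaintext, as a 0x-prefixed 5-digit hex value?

0x5CCE1

s_0 = ciphertext = 0xCA96C
s_1 = InvRound(s_0, k_4) = 0x69455
s_2 = InvRound(s_1, k_3) = 0xF9480
s_3 = InvRound(s_2, k_2) = 0x68260
s_4 = InvRound(s_3, k_1) = 0x8711B
s_5 = InvRound(s_4, k_0) = 0x5CCE1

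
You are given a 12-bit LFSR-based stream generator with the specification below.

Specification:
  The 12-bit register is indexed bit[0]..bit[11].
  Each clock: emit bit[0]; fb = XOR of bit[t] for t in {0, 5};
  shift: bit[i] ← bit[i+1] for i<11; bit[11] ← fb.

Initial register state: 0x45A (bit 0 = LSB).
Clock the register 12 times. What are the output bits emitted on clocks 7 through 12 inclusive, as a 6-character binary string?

100010

reg_0 = 0x45A
clock 1: out=0, reg = 0x22D
clock 2: out=1, reg = 0x116
clock 3: out=0, reg = 0x08B
clock 4: out=1, reg = 0x845
clock 5: out=1, reg = 0xC22
clock 6: out=0, reg = 0xE11
clock 7: out=1, reg = 0xF08
clock 8: out=0, reg = 0x784
clock 9: out=0, reg = 0x3C2
clock 10: out=0, reg = 0x1E1
clock 11: out=1, reg = 0x0F0
clock 12: out=0, reg = 0x878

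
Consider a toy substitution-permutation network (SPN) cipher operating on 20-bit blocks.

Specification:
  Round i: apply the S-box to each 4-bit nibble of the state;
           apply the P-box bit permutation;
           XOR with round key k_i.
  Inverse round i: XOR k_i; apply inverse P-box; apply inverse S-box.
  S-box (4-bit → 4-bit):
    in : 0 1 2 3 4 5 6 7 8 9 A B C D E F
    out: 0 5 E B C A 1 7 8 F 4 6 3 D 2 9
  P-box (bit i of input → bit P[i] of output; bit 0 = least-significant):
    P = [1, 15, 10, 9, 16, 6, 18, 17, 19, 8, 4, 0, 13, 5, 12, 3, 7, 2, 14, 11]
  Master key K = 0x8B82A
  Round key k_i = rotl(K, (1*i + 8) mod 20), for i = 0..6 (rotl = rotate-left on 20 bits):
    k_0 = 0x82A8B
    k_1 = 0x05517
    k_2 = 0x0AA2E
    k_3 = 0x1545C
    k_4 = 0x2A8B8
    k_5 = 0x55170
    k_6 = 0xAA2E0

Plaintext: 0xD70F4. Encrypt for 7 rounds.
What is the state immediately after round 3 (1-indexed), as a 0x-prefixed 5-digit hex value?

0x99E96

s_0 = plaintext = 0xD70F4
s_1 = Round(s_0, k_0) = 0xB542B
s_2 = Round(s_1, k_1) = 0x6916A
s_3 = Round(s_2, k_2) = 0x99E96
s_4 = Round(s_3, k_3) = 0x62DB2
s_5 = Round(s_4, k_4) = 0xE3E41
s_6 = Round(s_5, k_5) = 0x3745E
s_7 = Round(s_6, k_6) = 0x81A15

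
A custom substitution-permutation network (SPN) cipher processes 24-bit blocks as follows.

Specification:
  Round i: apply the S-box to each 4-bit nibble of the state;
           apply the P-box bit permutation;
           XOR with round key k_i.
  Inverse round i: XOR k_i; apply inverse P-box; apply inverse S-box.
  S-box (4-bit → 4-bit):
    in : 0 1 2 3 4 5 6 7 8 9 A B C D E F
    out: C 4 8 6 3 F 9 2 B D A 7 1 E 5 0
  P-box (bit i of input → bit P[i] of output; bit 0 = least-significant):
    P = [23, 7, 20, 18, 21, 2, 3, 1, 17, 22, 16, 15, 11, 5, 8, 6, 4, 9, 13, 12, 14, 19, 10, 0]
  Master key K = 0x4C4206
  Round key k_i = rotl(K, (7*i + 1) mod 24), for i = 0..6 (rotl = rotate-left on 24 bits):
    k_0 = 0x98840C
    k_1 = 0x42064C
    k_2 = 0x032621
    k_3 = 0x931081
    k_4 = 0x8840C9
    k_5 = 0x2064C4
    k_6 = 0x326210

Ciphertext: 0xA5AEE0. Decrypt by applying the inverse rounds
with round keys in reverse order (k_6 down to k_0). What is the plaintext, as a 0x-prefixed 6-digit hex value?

s_0 = ciphertext = 0xA5AEE0
s_1 = InvRound(s_0, k_6) = 0xEC89F5
s_2 = InvRound(s_1, k_5) = 0x5EBAF6
s_3 = InvRound(s_2, k_4) = 0x6548D9
s_4 = InvRound(s_3, k_3) = 0xC664E9
s_5 = InvRound(s_4, k_2) = 0xC72318
s_6 = InvRound(s_5, k_1) = 0x1E0176
s_7 = InvRound(s_6, k_0) = 0x1CD606

0x1CD606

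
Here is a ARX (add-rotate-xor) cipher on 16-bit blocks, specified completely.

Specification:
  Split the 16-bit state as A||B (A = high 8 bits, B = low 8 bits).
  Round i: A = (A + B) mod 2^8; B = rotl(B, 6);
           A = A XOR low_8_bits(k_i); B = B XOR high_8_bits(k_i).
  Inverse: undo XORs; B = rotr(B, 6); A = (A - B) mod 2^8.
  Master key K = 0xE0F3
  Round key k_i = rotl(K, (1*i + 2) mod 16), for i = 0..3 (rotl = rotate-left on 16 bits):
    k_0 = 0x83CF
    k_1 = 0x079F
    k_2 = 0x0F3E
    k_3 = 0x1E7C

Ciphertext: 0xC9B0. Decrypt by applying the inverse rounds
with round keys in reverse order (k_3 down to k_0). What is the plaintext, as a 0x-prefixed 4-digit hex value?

0xD313

s_0 = ciphertext = 0xC9B0
s_1 = InvRound(s_0, k_3) = 0xFBBA
s_2 = InvRound(s_1, k_2) = 0xEFD6
s_3 = InvRound(s_2, k_1) = 0x2947
s_4 = InvRound(s_3, k_0) = 0xD313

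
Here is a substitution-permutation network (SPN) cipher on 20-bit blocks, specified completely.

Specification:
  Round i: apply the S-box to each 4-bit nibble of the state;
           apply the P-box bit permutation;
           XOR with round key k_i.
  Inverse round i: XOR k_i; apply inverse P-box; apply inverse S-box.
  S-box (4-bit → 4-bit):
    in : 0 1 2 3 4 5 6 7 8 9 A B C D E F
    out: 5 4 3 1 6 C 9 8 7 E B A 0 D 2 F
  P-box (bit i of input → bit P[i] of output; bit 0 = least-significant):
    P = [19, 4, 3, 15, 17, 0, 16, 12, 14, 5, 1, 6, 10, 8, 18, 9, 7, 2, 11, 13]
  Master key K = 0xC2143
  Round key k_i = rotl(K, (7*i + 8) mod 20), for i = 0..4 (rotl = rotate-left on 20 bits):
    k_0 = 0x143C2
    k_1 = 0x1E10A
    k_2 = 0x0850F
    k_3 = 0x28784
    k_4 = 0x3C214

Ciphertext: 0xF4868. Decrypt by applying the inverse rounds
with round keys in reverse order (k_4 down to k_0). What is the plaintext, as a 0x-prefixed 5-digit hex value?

0xA7033

s_0 = ciphertext = 0xF4868
s_1 = InvRound(s_0, k_4) = 0x45BCF
s_2 = InvRound(s_1, k_3) = 0x10DA5
s_3 = InvRound(s_2, k_2) = 0x0C415
s_4 = InvRound(s_3, k_1) = 0xB2144
s_5 = InvRound(s_4, k_0) = 0xA7033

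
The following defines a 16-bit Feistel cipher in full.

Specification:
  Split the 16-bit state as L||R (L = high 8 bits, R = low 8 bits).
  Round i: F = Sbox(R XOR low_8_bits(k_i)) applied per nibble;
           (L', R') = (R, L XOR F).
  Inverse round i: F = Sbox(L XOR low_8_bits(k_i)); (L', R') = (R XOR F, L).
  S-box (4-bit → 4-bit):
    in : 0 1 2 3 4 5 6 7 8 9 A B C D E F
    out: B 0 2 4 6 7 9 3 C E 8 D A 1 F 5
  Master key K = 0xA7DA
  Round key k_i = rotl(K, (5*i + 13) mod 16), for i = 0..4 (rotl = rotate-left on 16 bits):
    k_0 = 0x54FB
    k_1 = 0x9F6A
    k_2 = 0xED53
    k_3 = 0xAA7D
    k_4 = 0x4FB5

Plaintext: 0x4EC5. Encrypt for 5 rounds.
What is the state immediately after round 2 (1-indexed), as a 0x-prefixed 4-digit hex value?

s_0 = plaintext = 0x4EC5
s_1 = Round(s_0, k_0) = 0xC501
s_2 = Round(s_1, k_1) = 0x0158
s_3 = Round(s_2, k_2) = 0x58BC
s_4 = Round(s_3, k_3) = 0xBCF8
s_5 = Round(s_4, k_4) = 0xF8DD

0x0158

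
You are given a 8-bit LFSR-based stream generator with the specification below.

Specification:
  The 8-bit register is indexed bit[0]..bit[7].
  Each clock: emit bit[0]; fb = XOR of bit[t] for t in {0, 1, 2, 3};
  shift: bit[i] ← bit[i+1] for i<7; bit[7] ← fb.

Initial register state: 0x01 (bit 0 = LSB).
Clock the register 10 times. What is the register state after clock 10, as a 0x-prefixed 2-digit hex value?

reg_0 = 0x01
clock 1: out=1, reg = 0x80
clock 2: out=0, reg = 0x40
clock 3: out=0, reg = 0x20
clock 4: out=0, reg = 0x10
clock 5: out=0, reg = 0x08
clock 6: out=0, reg = 0x84
clock 7: out=0, reg = 0xC2
clock 8: out=0, reg = 0xE1
clock 9: out=1, reg = 0xF0
clock 10: out=0, reg = 0x78

0x78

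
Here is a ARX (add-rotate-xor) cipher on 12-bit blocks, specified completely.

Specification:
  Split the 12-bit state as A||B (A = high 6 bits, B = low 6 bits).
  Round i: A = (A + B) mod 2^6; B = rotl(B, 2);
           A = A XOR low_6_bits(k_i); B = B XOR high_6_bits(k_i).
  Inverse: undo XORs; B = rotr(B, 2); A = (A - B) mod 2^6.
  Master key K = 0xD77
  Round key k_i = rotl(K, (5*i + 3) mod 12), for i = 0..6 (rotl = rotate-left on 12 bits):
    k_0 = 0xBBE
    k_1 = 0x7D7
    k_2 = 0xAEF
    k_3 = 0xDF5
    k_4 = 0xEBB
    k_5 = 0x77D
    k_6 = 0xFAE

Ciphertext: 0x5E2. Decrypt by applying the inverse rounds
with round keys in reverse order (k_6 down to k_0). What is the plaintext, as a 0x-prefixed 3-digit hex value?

0x0F1

s_0 = ciphertext = 0x5E2
s_1 = InvRound(s_0, k_6) = 0xC87
s_2 = InvRound(s_1, k_5) = 0xA66
s_3 = InvRound(s_2, k_4) = 0x2C7
s_4 = InvRound(s_3, k_3) = 0xC8C
s_5 = InvRound(s_4, k_2) = 0x939
s_6 = InvRound(s_5, k_1) = 0x2A9
s_7 = InvRound(s_6, k_0) = 0x0F1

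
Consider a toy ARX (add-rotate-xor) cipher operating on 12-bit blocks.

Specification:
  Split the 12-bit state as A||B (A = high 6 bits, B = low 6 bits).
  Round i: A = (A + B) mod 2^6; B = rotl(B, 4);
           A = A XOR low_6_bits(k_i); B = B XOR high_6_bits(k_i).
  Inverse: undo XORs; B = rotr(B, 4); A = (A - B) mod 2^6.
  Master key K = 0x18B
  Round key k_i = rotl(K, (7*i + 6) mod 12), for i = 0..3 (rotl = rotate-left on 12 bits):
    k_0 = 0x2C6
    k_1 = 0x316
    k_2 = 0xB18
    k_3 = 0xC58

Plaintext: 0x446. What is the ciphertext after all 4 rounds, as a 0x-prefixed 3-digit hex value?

0x220

s_0 = plaintext = 0x446
s_1 = Round(s_0, k_0) = 0x46A
s_2 = Round(s_1, k_1) = 0xB66
s_3 = Round(s_2, k_2) = 0x2C5
s_4 = Round(s_3, k_3) = 0x220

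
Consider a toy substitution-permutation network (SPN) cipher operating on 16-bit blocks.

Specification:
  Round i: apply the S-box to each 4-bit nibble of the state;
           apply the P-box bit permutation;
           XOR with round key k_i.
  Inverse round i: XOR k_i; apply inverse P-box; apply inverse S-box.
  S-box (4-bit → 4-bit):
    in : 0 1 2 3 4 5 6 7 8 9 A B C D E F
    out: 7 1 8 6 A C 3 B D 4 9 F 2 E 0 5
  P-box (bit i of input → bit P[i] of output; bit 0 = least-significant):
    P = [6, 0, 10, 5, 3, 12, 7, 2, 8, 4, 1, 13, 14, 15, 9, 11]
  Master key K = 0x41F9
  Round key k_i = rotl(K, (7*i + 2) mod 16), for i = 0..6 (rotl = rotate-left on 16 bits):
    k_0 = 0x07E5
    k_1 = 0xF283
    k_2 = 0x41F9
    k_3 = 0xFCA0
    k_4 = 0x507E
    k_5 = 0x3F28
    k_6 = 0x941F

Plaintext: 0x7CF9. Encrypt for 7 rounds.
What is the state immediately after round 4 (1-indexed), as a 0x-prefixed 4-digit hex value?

s_0 = plaintext = 0x7CF9
s_1 = Round(s_0, k_0) = 0xCB7D
s_2 = Round(s_1, k_1) = 0x47BC
s_3 = Round(s_2, k_2) = 0xF864
s_4 = Round(s_3, k_3) = 0x8F8B
s_5 = Round(s_4, k_4) = 0x1F91
s_6 = Round(s_5, k_5) = 0x7EEA
s_7 = Round(s_6, k_6) = 0x5C7F

0x8F8B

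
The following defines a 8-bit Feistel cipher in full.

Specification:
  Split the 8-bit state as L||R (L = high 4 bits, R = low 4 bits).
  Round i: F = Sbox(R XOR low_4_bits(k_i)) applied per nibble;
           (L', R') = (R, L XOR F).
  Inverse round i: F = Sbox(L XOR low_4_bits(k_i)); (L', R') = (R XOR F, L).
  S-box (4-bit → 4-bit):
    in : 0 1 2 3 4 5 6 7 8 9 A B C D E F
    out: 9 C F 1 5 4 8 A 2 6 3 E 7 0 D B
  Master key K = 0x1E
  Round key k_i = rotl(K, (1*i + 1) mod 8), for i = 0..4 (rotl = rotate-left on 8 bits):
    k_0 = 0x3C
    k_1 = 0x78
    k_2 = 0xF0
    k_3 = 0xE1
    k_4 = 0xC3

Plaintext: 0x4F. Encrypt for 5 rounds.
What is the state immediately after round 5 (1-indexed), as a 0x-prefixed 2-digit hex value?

s_0 = plaintext = 0x4F
s_1 = Round(s_0, k_0) = 0xF5
s_2 = Round(s_1, k_1) = 0x5F
s_3 = Round(s_2, k_2) = 0xFE
s_4 = Round(s_3, k_3) = 0xE4
s_5 = Round(s_4, k_4) = 0x44

0x44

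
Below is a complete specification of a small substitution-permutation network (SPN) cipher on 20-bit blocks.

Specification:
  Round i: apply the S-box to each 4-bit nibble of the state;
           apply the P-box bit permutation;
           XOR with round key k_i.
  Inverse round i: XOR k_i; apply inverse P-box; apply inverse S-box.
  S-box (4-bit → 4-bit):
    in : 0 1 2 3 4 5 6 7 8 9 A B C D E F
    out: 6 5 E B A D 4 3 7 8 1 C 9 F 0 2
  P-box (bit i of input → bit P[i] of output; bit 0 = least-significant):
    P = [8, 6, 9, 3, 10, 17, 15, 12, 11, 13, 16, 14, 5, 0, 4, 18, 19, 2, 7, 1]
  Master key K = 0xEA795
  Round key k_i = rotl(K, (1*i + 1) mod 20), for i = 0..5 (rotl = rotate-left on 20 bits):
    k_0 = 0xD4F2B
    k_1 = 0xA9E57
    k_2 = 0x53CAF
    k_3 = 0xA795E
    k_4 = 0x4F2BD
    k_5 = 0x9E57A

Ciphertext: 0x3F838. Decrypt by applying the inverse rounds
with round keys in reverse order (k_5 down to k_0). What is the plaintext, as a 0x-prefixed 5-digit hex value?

0x766F2

s_0 = ciphertext = 0x3F838
s_1 = InvRound(s_0, k_5) = 0xCEA37
s_2 = InvRound(s_1, k_4) = 0x5EA99
s_3 = InvRound(s_2, k_3) = 0xD4628
s_4 = InvRound(s_3, k_2) = 0xDF396
s_5 = InvRound(s_4, k_1) = 0x64D77
s_6 = InvRound(s_5, k_0) = 0x766F2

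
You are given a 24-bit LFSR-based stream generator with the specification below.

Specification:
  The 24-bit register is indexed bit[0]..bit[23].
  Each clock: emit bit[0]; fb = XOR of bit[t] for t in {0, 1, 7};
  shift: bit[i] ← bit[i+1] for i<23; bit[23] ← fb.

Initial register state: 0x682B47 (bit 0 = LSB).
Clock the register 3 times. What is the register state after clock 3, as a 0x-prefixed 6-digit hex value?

reg_0 = 0x682B47
clock 1: out=1, reg = 0x3415A3
clock 2: out=1, reg = 0x9A0AD1
clock 3: out=1, reg = 0x4D0568

0x4D0568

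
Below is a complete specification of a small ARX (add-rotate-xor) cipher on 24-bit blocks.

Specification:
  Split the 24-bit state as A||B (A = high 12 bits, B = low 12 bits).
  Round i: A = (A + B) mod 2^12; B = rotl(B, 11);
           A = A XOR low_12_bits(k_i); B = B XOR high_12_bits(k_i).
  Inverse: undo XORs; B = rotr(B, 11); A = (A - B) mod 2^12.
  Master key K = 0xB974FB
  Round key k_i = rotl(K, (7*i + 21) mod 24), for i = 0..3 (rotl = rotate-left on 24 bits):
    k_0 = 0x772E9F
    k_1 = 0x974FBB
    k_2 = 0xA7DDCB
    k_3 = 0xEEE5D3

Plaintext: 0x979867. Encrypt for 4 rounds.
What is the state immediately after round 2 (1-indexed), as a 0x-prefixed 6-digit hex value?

0x57B4D4

s_0 = plaintext = 0x979867
s_1 = Round(s_0, k_0) = 0xF7FB41
s_2 = Round(s_1, k_1) = 0x57B4D4
s_3 = Round(s_2, k_2) = 0x784817
s_4 = Round(s_3, k_3) = 0xA482E5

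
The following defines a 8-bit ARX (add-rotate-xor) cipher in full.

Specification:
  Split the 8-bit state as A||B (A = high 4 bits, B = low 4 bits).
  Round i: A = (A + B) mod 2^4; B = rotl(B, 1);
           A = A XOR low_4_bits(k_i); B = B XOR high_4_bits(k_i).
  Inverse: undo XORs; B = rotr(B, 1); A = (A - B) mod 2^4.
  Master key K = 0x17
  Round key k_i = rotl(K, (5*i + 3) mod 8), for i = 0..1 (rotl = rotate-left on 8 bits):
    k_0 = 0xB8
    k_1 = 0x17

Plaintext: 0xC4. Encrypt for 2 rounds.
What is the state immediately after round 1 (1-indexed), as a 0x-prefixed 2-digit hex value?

s_0 = plaintext = 0xC4
s_1 = Round(s_0, k_0) = 0x83
s_2 = Round(s_1, k_1) = 0xC7

0x83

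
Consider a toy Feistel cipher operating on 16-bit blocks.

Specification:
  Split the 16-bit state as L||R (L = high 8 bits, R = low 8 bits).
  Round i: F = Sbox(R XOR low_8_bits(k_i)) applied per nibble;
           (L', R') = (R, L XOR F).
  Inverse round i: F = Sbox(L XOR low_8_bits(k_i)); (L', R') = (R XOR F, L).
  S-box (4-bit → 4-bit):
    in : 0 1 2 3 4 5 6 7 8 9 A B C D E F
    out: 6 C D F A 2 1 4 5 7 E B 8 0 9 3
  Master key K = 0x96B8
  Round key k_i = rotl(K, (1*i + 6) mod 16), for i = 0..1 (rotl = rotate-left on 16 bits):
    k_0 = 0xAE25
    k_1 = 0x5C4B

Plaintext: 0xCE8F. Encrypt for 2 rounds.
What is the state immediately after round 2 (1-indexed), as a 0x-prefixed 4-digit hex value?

s_0 = plaintext = 0xCE8F
s_1 = Round(s_0, k_0) = 0x8F20
s_2 = Round(s_1, k_1) = 0x2094

0x2094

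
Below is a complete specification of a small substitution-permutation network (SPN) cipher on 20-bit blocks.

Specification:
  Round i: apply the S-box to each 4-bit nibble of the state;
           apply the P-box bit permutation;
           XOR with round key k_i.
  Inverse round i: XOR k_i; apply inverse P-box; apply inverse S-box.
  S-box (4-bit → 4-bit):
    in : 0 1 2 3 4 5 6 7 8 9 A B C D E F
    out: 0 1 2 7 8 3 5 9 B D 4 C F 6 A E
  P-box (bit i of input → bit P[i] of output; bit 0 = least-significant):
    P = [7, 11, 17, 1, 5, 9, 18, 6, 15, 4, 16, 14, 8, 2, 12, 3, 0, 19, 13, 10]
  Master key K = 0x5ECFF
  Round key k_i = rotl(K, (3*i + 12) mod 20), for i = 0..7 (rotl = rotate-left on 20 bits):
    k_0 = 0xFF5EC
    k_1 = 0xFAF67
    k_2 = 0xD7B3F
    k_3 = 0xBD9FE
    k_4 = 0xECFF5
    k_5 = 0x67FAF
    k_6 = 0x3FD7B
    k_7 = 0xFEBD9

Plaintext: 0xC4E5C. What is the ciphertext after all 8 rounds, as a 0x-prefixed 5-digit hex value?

0x7D6AF

s_0 = plaintext = 0xC4E5C
s_1 = Round(s_0, k_0) = 0x59B57
s_2 = Round(s_1, k_1) = 0x6FCCC
s_3 = Round(s_2, k_2) = 0xA81C0
s_4 = Round(s_3, k_3) = 0xF7A92
s_5 = Round(s_4, k_4) = 0x3E29D
s_6 = Round(s_5, k_5) = 0x857D2
s_7 = Round(s_6, k_6) = 0xF327E
s_8 = Round(s_7, k_7) = 0x7D6AF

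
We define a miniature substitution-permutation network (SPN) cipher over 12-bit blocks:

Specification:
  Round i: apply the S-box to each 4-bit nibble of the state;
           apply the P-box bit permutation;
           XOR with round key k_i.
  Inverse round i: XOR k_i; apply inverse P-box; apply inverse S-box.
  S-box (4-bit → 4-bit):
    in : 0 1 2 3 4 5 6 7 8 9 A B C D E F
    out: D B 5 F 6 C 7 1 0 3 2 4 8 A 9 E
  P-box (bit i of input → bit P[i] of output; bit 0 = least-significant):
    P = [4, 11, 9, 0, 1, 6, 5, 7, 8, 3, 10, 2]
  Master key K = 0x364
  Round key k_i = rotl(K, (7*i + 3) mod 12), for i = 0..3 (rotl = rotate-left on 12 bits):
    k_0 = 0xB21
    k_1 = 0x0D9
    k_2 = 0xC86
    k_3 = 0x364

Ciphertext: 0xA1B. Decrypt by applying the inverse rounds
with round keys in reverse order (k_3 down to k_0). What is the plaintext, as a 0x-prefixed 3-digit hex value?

0x6D0

s_0 = ciphertext = 0xA1B
s_1 = InvRound(s_0, k_3) = 0x161
s_2 = InvRound(s_1, k_2) = 0x03D
s_3 = InvRound(s_2, k_1) = 0xCF8
s_4 = InvRound(s_3, k_0) = 0x6D0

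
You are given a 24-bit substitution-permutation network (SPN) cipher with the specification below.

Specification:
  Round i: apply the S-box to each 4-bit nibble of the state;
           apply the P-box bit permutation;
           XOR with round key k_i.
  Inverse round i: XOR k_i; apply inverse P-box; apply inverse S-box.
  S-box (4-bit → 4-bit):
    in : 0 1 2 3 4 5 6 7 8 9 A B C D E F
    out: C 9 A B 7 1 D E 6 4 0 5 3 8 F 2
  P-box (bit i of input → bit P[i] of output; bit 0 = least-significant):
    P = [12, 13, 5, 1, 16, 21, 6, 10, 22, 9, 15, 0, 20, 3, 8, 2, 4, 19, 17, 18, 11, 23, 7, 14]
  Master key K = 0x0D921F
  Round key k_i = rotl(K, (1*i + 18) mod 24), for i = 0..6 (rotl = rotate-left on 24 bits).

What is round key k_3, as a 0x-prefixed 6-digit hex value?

K = 0x0D921F
k_0 = rotl(K, (1*0+18) mod 24) = rotl(K, 18) = 0x7C3648
k_1 = rotl(K, (1*1+18) mod 24) = rotl(K, 19) = 0xF86C90
k_2 = rotl(K, (1*2+18) mod 24) = rotl(K, 20) = 0xF0D921
k_3 = rotl(K, (1*3+18) mod 24) = rotl(K, 21) = 0xE1B243

0xE1B243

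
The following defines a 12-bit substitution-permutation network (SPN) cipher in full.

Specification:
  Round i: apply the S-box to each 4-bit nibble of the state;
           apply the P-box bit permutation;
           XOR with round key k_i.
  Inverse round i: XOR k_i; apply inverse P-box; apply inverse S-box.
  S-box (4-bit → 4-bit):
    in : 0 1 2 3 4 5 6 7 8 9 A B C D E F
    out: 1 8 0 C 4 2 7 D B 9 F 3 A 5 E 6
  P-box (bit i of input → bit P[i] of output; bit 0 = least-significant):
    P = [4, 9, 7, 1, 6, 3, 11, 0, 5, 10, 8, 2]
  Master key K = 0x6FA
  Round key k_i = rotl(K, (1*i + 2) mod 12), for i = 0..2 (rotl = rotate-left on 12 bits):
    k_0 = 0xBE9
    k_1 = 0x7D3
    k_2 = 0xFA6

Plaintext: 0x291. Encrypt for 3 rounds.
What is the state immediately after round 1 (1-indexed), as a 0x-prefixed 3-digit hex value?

0xBAA

s_0 = plaintext = 0x291
s_1 = Round(s_0, k_0) = 0xBAA
s_2 = Round(s_1, k_1) = 0x928
s_3 = Round(s_2, k_2) = 0xD90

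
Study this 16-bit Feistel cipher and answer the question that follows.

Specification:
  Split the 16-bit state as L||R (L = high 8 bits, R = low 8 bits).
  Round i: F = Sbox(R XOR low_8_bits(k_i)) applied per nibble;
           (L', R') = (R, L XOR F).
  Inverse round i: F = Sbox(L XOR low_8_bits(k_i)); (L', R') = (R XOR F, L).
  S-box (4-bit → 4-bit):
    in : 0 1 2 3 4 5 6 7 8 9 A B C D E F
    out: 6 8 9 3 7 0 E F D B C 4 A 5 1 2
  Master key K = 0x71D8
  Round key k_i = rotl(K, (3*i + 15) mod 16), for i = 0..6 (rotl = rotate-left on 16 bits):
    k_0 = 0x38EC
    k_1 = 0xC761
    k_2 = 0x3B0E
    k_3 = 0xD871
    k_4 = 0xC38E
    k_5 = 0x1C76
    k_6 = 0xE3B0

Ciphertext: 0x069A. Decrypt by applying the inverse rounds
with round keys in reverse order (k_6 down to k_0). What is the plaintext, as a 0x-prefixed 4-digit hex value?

s_0 = ciphertext = 0x069A
s_1 = InvRound(s_0, k_6) = 0xD406
s_2 = InvRound(s_1, k_5) = 0xCFD4
s_3 = InvRound(s_2, k_4) = 0xACCF
s_4 = InvRound(s_3, k_3) = 0x9AAC
s_5 = InvRound(s_4, k_2) = 0x1B9A
s_6 = InvRound(s_5, k_1) = 0x661B
s_7 = InvRound(s_6, k_0) = 0xC766

0xC766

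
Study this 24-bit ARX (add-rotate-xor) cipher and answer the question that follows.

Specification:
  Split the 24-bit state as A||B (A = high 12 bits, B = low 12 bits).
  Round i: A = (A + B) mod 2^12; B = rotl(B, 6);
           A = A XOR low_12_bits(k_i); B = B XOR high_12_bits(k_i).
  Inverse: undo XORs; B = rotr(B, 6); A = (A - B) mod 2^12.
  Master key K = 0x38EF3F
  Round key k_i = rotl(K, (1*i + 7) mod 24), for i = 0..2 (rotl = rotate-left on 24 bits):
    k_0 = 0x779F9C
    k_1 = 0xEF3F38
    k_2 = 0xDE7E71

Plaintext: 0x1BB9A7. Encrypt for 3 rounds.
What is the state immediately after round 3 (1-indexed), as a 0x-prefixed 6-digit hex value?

0xBDFF83

s_0 = plaintext = 0x1BB9A7
s_1 = Round(s_0, k_0) = 0x4FEE9F
s_2 = Round(s_1, k_1) = 0xCA5909
s_3 = Round(s_2, k_2) = 0xBDFF83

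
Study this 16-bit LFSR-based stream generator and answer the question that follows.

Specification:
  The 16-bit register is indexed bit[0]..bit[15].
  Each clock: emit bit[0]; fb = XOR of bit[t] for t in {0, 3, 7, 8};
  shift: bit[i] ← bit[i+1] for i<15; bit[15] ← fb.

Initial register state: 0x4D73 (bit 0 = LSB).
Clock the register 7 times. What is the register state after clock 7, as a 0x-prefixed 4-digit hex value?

reg_0 = 0x4D73
clock 1: out=1, reg = 0x26B9
clock 2: out=1, reg = 0x935C
clock 3: out=0, reg = 0x49AE
clock 4: out=0, reg = 0xA4D7
clock 5: out=1, reg = 0x526B
clock 6: out=1, reg = 0x2935
clock 7: out=1, reg = 0x149A

0x149A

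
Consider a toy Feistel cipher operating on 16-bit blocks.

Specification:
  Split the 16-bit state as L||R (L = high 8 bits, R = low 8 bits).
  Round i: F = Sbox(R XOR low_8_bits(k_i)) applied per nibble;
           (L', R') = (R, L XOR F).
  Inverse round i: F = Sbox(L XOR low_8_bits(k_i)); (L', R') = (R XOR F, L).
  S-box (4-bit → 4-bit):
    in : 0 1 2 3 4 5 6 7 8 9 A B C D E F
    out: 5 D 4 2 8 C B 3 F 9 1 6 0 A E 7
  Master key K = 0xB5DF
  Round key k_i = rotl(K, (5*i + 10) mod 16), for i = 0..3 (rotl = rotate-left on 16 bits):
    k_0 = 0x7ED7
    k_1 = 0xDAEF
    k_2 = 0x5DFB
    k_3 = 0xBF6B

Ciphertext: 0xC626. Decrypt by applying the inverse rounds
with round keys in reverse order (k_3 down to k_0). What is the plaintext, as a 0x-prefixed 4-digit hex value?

0xD47D

s_0 = ciphertext = 0xC626
s_1 = InvRound(s_0, k_3) = 0x3CC6
s_2 = InvRound(s_1, k_2) = 0xC53C
s_3 = InvRound(s_2, k_1) = 0x7DC5
s_4 = InvRound(s_3, k_0) = 0xD47D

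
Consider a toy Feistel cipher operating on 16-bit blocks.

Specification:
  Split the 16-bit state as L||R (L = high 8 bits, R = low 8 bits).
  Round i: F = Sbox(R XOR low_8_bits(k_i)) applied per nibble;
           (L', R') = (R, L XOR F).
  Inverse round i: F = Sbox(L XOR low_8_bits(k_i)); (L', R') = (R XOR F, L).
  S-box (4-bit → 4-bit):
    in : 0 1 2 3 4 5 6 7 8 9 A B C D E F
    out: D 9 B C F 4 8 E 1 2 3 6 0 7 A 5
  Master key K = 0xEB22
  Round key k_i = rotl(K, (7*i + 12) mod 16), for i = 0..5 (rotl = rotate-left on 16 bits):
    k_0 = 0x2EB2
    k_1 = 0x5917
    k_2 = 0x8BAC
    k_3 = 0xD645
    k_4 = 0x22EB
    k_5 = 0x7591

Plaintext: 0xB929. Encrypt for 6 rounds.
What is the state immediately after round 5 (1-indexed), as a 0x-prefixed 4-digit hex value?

s_0 = plaintext = 0xB929
s_1 = Round(s_0, k_0) = 0x299F
s_2 = Round(s_1, k_1) = 0x9F38
s_3 = Round(s_2, k_2) = 0x38B0
s_4 = Round(s_3, k_3) = 0xB06C
s_5 = Round(s_4, k_4) = 0x6CAE
s_6 = Round(s_5, k_5) = 0xAEA9

0x6CAE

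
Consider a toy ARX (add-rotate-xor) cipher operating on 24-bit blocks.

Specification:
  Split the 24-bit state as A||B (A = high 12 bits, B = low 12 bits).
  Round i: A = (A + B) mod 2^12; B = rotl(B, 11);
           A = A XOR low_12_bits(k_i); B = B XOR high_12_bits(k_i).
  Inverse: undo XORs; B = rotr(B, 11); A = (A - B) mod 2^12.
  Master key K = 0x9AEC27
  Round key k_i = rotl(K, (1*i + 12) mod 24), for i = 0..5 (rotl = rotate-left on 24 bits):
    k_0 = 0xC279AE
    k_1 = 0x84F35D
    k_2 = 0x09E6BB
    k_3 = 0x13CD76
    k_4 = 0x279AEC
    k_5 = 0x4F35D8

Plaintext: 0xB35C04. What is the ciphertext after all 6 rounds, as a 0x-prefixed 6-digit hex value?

0xFAECC6

s_0 = plaintext = 0xB35C04
s_1 = Round(s_0, k_0) = 0xE97A25
s_2 = Round(s_1, k_1) = 0xBE155D
s_3 = Round(s_2, k_2) = 0x785A30
s_4 = Round(s_3, k_3) = 0xCC3424
s_5 = Round(s_4, k_4) = 0xA0B06B
s_6 = Round(s_5, k_5) = 0xFAECC6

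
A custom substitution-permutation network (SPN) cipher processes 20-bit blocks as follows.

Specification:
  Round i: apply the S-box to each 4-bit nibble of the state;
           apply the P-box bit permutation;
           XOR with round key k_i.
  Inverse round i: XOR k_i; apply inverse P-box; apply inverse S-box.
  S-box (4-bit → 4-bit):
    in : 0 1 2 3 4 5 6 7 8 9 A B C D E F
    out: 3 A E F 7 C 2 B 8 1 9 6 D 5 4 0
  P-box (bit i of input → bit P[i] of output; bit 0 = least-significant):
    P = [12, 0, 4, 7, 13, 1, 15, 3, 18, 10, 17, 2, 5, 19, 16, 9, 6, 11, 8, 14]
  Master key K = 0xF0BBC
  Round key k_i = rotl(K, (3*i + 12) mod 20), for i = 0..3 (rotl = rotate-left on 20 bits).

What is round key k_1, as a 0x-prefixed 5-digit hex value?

0xE785D

K = 0xF0BBC
k_0 = rotl(K, (3*0+12) mod 20) = rotl(K, 12) = 0xBCF0B
k_1 = rotl(K, (3*1+12) mod 20) = rotl(K, 15) = 0xE785D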